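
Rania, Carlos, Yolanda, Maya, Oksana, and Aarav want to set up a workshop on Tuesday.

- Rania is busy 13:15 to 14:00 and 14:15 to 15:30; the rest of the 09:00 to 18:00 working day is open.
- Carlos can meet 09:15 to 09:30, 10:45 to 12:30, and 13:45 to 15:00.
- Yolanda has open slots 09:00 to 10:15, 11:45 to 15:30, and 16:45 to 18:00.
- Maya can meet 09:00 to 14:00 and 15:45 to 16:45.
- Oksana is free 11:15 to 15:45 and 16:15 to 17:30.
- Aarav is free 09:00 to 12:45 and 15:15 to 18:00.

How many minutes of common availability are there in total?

45 minutes

Rania free within 09:00–18:00: 09:00–13:15, 14:00–14:15, 15:30–18:00.
Rania ∩ Carlos: 09:15–09:30, 10:45–12:30, 14:00–14:15.
Rania ∩ Carlos ∩ Yolanda: 09:15–09:30, 11:45–12:30, 14:00–14:15.
Rania ∩ Carlos ∩ Yolanda ∩ Maya: 09:15–09:30, 11:45–12:30.
Rania ∩ Carlos ∩ Yolanda ∩ Maya ∩ Oksana: 11:45–12:30.
Rania ∩ Carlos ∩ Yolanda ∩ Maya ∩ Oksana ∩ Aarav: 11:45–12:30.
Total common minutes: 45.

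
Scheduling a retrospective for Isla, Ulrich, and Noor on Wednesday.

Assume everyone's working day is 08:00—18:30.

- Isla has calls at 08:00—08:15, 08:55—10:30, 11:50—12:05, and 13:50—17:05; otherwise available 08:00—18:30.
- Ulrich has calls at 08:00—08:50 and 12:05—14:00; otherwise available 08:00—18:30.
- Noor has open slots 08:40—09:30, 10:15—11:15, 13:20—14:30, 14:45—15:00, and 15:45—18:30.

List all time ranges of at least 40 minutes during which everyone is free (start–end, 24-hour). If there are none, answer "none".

Isla free within 08:00–18:30: 08:15–08:55, 10:30–11:50, 12:05–13:50, 17:05–18:30.
Ulrich free within 08:00–18:30: 08:50–12:05, 14:00–18:30.
Isla ∩ Ulrich: 08:50–08:55, 10:30–11:50, 17:05–18:30.
Isla ∩ Ulrich ∩ Noor: 08:50–08:55, 10:30–11:15, 17:05–18:30.
Windows ≥ 40 min: 10:30–11:15, 17:05–18:30.

10:30–11:15, 17:05–18:30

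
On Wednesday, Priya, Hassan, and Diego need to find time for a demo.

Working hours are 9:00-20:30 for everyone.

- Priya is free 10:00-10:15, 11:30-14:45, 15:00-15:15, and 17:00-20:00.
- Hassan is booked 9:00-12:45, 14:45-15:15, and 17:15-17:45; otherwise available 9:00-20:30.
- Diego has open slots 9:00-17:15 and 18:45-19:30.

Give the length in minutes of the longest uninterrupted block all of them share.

Hassan free within 09:00–20:30: 12:45–14:45, 15:15–17:15, 17:45–20:30.
Priya ∩ Hassan: 12:45–14:45, 17:00–17:15, 17:45–20:00.
Priya ∩ Hassan ∩ Diego: 12:45–14:45, 17:00–17:15, 18:45–19:30.
Common window lengths: 120, 15, 45 min; longest is 120.

120 minutes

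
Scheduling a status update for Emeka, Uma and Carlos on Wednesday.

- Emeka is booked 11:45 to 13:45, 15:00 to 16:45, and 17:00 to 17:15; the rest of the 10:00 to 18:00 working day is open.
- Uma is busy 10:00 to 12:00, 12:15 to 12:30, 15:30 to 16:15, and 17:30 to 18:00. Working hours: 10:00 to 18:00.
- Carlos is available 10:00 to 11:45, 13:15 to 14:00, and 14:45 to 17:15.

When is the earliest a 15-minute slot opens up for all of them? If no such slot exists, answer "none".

Emeka free within 10:00–18:00: 10:00–11:45, 13:45–15:00, 16:45–17:00, 17:15–18:00.
Uma free within 10:00–18:00: 12:00–12:15, 12:30–15:30, 16:15–17:30.
Emeka ∩ Uma: 13:45–15:00, 16:45–17:00, 17:15–17:30.
Emeka ∩ Uma ∩ Carlos: 13:45–14:00, 14:45–15:00, 16:45–17:00.
Windows ≥ 15 min: 13:45–14:00, 14:45–15:00, 16:45–17:00.
Earliest such window starts at 13:45.

13:45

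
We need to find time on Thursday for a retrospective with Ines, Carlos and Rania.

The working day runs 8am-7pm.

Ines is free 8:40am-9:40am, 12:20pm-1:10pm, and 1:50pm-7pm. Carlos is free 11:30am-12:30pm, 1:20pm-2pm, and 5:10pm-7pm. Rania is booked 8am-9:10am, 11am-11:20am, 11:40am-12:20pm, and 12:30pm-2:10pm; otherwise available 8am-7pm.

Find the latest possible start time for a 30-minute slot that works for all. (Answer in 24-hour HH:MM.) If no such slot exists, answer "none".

Rania free within 08:00–19:00: 09:10–11:00, 11:20–11:40, 12:20–12:30, 14:10–19:00.
Ines ∩ Carlos: 12:20–12:30, 13:50–14:00, 17:10–19:00.
Ines ∩ Carlos ∩ Rania: 12:20–12:30, 17:10–19:00.
Windows ≥ 30 min: 17:10–19:00.
Latest start in the last window 17:10–19:00 is 19:00 − 30 min = 18:30.

18:30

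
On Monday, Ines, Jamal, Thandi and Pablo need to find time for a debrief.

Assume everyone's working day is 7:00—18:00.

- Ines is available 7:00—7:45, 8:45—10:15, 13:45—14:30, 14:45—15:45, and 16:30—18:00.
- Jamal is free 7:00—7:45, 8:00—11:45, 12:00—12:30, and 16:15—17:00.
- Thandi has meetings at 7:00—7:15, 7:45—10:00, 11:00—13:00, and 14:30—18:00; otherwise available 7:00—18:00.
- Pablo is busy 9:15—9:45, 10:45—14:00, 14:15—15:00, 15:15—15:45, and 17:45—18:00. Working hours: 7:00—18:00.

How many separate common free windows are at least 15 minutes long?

Thandi free within 07:00–18:00: 07:15–07:45, 10:00–11:00, 13:00–14:30.
Pablo free within 07:00–18:00: 07:00–09:15, 09:45–10:45, 14:00–14:15, 15:00–15:15, 15:45–17:45.
Ines ∩ Jamal: 07:00–07:45, 08:45–10:15, 16:30–17:00.
Ines ∩ Jamal ∩ Thandi: 07:15–07:45, 10:00–10:15.
Ines ∩ Jamal ∩ Thandi ∩ Pablo: 07:15–07:45, 10:00–10:15.
Windows ≥ 15 min: 07:15–07:45, 10:00–10:15.
That's 2 windows.

2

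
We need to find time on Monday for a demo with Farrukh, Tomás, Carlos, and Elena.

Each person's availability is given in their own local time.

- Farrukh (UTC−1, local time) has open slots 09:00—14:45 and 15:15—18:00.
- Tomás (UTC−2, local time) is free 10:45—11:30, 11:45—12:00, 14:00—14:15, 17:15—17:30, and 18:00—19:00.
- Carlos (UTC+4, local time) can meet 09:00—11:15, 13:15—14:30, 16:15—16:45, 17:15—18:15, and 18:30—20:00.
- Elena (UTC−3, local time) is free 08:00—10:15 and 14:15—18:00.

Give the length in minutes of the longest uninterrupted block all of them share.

Farrukh → UTC: 10:00–15:45, 16:15–19:00.
Tomás → UTC: 12:45–13:30, 13:45–14:00, 16:00–16:15, 19:15–19:30, 20:00–21:00.
Carlos → UTC: 05:00–07:15, 09:15–10:30, 12:15–12:45, 13:15–14:15, 14:30–16:00.
Elena → UTC: 11:00–13:15, 17:15–21:00.
Farrukh ∩ Tomás: 12:45–13:30, 13:45–14:00.
Farrukh ∩ Tomás ∩ Carlos: 13:15–13:30, 13:45–14:00.
Farrukh ∩ Tomás ∩ Carlos ∩ Elena: (none).
No common window.

0 minutes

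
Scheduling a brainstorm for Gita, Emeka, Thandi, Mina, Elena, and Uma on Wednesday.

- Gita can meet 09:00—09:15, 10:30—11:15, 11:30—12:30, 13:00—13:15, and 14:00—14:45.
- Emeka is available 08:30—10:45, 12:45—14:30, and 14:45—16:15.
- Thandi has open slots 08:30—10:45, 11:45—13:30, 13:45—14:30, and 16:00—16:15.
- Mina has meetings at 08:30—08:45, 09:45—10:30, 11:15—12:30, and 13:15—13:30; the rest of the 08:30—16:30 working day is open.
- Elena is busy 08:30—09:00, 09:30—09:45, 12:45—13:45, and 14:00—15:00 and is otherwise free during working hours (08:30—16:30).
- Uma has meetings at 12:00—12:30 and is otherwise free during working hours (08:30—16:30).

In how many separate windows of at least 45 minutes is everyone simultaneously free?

0

Mina free within 08:30–16:30: 08:45–09:45, 10:30–11:15, 12:30–13:15, 13:30–16:30.
Elena free within 08:30–16:30: 09:00–09:30, 09:45–12:45, 13:45–14:00, 15:00–16:30.
Uma free within 08:30–16:30: 08:30–12:00, 12:30–16:30.
Gita ∩ Emeka: 09:00–09:15, 10:30–10:45, 13:00–13:15, 14:00–14:30.
Gita ∩ Emeka ∩ Thandi: 09:00–09:15, 10:30–10:45, 13:00–13:15, 14:00–14:30.
Gita ∩ Emeka ∩ Thandi ∩ Mina: 09:00–09:15, 10:30–10:45, 13:00–13:15, 14:00–14:30.
Gita ∩ Emeka ∩ Thandi ∩ Mina ∩ Elena: 09:00–09:15, 10:30–10:45.
Gita ∩ Emeka ∩ Thandi ∩ Mina ∩ Elena ∩ Uma: 09:00–09:15, 10:30–10:45.
Windows ≥ 45 min: (none).
That's 0 windows.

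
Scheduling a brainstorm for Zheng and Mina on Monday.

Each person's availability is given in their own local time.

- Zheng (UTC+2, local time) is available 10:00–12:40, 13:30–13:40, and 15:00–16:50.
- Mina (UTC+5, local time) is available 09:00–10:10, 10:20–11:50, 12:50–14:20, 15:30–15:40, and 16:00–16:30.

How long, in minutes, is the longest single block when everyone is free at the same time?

80 minutes

Zheng → UTC: 08:00–10:40, 11:30–11:40, 13:00–14:50.
Mina → UTC: 04:00–05:10, 05:20–06:50, 07:50–09:20, 10:30–10:40, 11:00–11:30.
Zheng ∩ Mina: 08:00–09:20, 10:30–10:40.
Common window lengths: 80, 10 min; longest is 80.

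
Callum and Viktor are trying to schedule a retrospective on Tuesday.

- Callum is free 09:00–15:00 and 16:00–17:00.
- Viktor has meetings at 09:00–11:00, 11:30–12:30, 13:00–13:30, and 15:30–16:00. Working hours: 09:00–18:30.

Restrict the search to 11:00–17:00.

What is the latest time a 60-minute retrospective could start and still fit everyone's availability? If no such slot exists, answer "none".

16:00

Viktor free within 09:00–18:30: 11:00–11:30, 12:30–13:00, 13:30–15:30, 16:00–18:30.
Callum ∩ Viktor: 11:00–11:30, 12:30–13:00, 13:30–15:00, 16:00–17:00.
Restricted to 11:00–17:00: 11:00–11:30, 12:30–13:00, 13:30–15:00, 16:00–17:00.
Windows ≥ 60 min: 13:30–15:00, 16:00–17:00.
Latest start in the last window 16:00–17:00 is 17:00 − 60 min = 16:00.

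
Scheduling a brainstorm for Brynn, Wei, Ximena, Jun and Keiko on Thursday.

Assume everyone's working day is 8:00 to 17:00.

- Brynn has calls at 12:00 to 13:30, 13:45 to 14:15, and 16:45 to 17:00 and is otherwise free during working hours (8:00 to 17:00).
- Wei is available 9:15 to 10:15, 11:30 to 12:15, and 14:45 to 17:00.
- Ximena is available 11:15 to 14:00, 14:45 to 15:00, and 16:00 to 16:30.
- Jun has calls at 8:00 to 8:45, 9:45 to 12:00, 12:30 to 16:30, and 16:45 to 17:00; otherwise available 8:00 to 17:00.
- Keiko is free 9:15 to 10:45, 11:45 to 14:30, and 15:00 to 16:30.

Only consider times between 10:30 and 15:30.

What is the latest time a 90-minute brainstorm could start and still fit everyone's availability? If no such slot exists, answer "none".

none

Brynn free within 08:00–17:00: 08:00–12:00, 13:30–13:45, 14:15–16:45.
Jun free within 08:00–17:00: 08:45–09:45, 12:00–12:30, 16:30–16:45.
Brynn ∩ Wei: 09:15–10:15, 11:30–12:00, 14:45–16:45.
Brynn ∩ Wei ∩ Ximena: 11:30–12:00, 14:45–15:00, 16:00–16:30.
Brynn ∩ Wei ∩ Ximena ∩ Jun: (none).
Brynn ∩ Wei ∩ Ximena ∩ Jun ∩ Keiko: (none).
Restricted to 10:30–15:30: (none).
Windows ≥ 90 min: (none).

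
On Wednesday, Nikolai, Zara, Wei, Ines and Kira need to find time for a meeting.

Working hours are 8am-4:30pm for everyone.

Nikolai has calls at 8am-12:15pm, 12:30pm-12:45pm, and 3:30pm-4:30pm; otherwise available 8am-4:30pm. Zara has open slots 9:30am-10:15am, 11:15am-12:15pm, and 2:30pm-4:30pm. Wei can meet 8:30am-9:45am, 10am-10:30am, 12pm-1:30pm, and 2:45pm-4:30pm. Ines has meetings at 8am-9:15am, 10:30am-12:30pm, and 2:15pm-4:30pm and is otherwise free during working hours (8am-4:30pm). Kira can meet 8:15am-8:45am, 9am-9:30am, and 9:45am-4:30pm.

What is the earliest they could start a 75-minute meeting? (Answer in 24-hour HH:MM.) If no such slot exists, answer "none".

none

Nikolai free within 08:00–16:30: 12:15–12:30, 12:45–15:30.
Ines free within 08:00–16:30: 09:15–10:30, 12:30–14:15.
Nikolai ∩ Zara: 14:30–15:30.
Nikolai ∩ Zara ∩ Wei: 14:45–15:30.
Nikolai ∩ Zara ∩ Wei ∩ Ines: (none).
Nikolai ∩ Zara ∩ Wei ∩ Ines ∩ Kira: (none).
Windows ≥ 75 min: (none).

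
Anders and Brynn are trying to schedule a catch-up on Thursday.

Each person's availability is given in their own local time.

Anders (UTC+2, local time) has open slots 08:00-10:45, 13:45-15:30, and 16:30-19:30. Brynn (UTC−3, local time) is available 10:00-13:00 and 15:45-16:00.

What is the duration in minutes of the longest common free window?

Anders → UTC: 06:00–08:45, 11:45–13:30, 14:30–17:30.
Brynn → UTC: 13:00–16:00, 18:45–19:00.
Anders ∩ Brynn: 13:00–13:30, 14:30–16:00.
Common window lengths: 30, 90 min; longest is 90.

90 minutes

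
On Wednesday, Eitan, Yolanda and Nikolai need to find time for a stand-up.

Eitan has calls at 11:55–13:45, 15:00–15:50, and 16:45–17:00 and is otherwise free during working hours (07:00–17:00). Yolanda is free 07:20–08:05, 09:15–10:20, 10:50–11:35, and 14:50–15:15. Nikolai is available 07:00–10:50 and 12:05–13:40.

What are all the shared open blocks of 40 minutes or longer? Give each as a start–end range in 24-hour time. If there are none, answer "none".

07:20–08:05, 09:15–10:20

Eitan free within 07:00–17:00: 07:00–11:55, 13:45–15:00, 15:50–16:45.
Eitan ∩ Yolanda: 07:20–08:05, 09:15–10:20, 10:50–11:35, 14:50–15:00.
Eitan ∩ Yolanda ∩ Nikolai: 07:20–08:05, 09:15–10:20.
Windows ≥ 40 min: 07:20–08:05, 09:15–10:20.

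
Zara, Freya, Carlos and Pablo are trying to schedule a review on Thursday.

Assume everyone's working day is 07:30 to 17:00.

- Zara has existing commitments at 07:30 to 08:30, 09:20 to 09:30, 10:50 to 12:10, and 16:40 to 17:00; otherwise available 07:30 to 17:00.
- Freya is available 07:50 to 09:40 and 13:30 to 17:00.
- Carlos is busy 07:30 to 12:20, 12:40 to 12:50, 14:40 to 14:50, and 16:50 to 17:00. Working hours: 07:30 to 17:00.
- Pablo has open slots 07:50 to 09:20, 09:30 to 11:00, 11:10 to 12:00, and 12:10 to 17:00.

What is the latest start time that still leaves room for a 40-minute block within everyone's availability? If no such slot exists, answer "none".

Zara free within 07:30–17:00: 08:30–09:20, 09:30–10:50, 12:10–16:40.
Carlos free within 07:30–17:00: 12:20–12:40, 12:50–14:40, 14:50–16:50.
Zara ∩ Freya: 08:30–09:20, 09:30–09:40, 13:30–16:40.
Zara ∩ Freya ∩ Carlos: 13:30–14:40, 14:50–16:40.
Zara ∩ Freya ∩ Carlos ∩ Pablo: 13:30–14:40, 14:50–16:40.
Windows ≥ 40 min: 13:30–14:40, 14:50–16:40.
Latest start in the last window 14:50–16:40 is 16:40 − 40 min = 16:00.

16:00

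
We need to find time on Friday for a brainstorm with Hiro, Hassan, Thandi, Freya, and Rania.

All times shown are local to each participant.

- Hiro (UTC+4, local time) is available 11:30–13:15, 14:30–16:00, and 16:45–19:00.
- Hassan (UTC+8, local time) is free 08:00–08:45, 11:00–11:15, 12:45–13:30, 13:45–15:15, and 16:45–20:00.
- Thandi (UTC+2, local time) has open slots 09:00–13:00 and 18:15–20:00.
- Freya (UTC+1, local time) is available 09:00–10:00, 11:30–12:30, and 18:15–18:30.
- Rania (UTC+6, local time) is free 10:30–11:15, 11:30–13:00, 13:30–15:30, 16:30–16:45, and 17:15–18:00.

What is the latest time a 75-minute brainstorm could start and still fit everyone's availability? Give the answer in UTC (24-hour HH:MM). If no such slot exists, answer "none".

Hiro → UTC: 07:30–09:15, 10:30–12:00, 12:45–15:00.
Hassan → UTC: 00:00–00:45, 03:00–03:15, 04:45–05:30, 05:45–07:15, 08:45–12:00.
Thandi → UTC: 07:00–11:00, 16:15–18:00.
Freya → UTC: 08:00–09:00, 10:30–11:30, 17:15–17:30.
Rania → UTC: 04:30–05:15, 05:30–07:00, 07:30–09:30, 10:30–10:45, 11:15–12:00.
Hiro ∩ Hassan: 08:45–09:15, 10:30–12:00.
Hiro ∩ Hassan ∩ Thandi: 08:45–09:15, 10:30–11:00.
Hiro ∩ Hassan ∩ Thandi ∩ Freya: 08:45–09:00, 10:30–11:00.
Hiro ∩ Hassan ∩ Thandi ∩ Freya ∩ Rania: 08:45–09:00, 10:30–10:45.
Windows ≥ 75 min: (none).

none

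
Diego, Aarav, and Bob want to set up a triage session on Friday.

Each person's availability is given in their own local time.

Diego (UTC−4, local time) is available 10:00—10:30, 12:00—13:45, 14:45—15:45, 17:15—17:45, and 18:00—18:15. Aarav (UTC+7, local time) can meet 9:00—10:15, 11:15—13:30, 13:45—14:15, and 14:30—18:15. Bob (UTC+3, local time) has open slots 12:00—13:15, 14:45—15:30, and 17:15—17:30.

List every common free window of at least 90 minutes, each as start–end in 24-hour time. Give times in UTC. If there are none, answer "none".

none

Diego → UTC: 14:00–14:30, 16:00–17:45, 18:45–19:45, 21:15–21:45, 22:00–22:15.
Aarav → UTC: 02:00–03:15, 04:15–06:30, 06:45–07:15, 07:30–11:15.
Bob → UTC: 09:00–10:15, 11:45–12:30, 14:15–14:30.
Diego ∩ Aarav: (none).
Diego ∩ Aarav ∩ Bob: (none).
Windows ≥ 90 min: (none).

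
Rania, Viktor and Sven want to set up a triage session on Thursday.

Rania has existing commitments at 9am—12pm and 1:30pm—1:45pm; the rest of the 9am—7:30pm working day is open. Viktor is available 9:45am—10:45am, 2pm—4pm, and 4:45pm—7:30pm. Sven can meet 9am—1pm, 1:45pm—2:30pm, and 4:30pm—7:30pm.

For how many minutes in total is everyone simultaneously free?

Rania free within 09:00–19:30: 12:00–13:30, 13:45–19:30.
Rania ∩ Viktor: 14:00–16:00, 16:45–19:30.
Rania ∩ Viktor ∩ Sven: 14:00–14:30, 16:45–19:30.
Total common minutes: 30 + 165 = 195.

195 minutes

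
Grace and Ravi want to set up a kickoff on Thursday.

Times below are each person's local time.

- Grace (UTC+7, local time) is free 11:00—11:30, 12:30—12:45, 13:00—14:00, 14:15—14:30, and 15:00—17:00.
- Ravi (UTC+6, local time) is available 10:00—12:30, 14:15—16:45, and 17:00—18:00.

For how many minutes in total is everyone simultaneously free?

180 minutes

Grace → UTC: 04:00–04:30, 05:30–05:45, 06:00–07:00, 07:15–07:30, 08:00–10:00.
Ravi → UTC: 04:00–06:30, 08:15–10:45, 11:00–12:00.
Grace ∩ Ravi: 04:00–04:30, 05:30–05:45, 06:00–06:30, 08:15–10:00.
Total common minutes: 30 + 15 + 30 + 105 = 180.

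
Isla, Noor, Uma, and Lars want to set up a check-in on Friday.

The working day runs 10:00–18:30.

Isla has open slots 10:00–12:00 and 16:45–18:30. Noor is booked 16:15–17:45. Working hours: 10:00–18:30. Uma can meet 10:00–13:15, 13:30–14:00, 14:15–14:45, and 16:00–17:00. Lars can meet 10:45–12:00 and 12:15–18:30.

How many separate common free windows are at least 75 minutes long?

1

Noor free within 10:00–18:30: 10:00–16:15, 17:45–18:30.
Isla ∩ Noor: 10:00–12:00, 17:45–18:30.
Isla ∩ Noor ∩ Uma: 10:00–12:00.
Isla ∩ Noor ∩ Uma ∩ Lars: 10:45–12:00.
Windows ≥ 75 min: 10:45–12:00.
That's 1 window.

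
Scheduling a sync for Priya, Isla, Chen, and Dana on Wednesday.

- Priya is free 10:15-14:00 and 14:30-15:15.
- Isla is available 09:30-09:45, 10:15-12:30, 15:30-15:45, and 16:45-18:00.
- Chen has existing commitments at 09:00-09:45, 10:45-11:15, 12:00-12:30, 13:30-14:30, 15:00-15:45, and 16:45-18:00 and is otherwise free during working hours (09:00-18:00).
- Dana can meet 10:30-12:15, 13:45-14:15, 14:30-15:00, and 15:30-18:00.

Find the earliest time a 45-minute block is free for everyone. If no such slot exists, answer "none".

11:15

Chen free within 09:00–18:00: 09:45–10:45, 11:15–12:00, 12:30–13:30, 14:30–15:00, 15:45–16:45.
Priya ∩ Isla: 10:15–12:30.
Priya ∩ Isla ∩ Chen: 10:15–10:45, 11:15–12:00.
Priya ∩ Isla ∩ Chen ∩ Dana: 10:30–10:45, 11:15–12:00.
Windows ≥ 45 min: 11:15–12:00.
Earliest such window starts at 11:15.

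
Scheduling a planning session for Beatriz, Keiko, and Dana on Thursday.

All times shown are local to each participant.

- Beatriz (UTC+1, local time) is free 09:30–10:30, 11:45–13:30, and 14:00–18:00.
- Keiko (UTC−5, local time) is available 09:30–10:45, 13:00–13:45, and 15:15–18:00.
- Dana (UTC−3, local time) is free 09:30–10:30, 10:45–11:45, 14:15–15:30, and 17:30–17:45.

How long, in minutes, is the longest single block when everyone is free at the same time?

Beatriz → UTC: 08:30–09:30, 10:45–12:30, 13:00–17:00.
Keiko → UTC: 14:30–15:45, 18:00–18:45, 20:15–23:00.
Dana → UTC: 12:30–13:30, 13:45–14:45, 17:15–18:30, 20:30–20:45.
Beatriz ∩ Keiko: 14:30–15:45.
Beatriz ∩ Keiko ∩ Dana: 14:30–14:45.
Single common window of 15 minutes.

15 minutes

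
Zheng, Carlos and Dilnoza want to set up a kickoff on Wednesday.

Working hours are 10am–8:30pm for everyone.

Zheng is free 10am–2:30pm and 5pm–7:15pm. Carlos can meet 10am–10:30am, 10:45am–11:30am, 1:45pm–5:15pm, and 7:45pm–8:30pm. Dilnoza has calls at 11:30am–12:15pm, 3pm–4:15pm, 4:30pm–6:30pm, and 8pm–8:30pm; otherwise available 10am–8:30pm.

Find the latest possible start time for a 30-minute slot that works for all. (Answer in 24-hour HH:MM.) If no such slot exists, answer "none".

Dilnoza free within 10:00–20:30: 10:00–11:30, 12:15–15:00, 16:15–16:30, 18:30–20:00.
Zheng ∩ Carlos: 10:00–10:30, 10:45–11:30, 13:45–14:30, 17:00–17:15.
Zheng ∩ Carlos ∩ Dilnoza: 10:00–10:30, 10:45–11:30, 13:45–14:30.
Windows ≥ 30 min: 10:00–10:30, 10:45–11:30, 13:45–14:30.
Latest start in the last window 13:45–14:30 is 14:30 − 30 min = 14:00.

14:00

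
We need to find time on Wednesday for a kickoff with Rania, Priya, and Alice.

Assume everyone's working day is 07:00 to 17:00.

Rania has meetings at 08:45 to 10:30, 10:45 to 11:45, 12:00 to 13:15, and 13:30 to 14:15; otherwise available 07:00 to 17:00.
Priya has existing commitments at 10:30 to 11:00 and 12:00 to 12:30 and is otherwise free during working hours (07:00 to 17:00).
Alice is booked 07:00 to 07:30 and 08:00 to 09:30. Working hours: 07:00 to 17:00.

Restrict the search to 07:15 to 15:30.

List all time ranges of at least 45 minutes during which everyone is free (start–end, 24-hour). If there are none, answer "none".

Rania free within 07:00–17:00: 07:00–08:45, 10:30–10:45, 11:45–12:00, 13:15–13:30, 14:15–17:00.
Priya free within 07:00–17:00: 07:00–10:30, 11:00–12:00, 12:30–17:00.
Alice free within 07:00–17:00: 07:30–08:00, 09:30–17:00.
Rania ∩ Priya: 07:00–08:45, 11:45–12:00, 13:15–13:30, 14:15–17:00.
Rania ∩ Priya ∩ Alice: 07:30–08:00, 11:45–12:00, 13:15–13:30, 14:15–17:00.
Restricted to 07:15–15:30: 07:30–08:00, 11:45–12:00, 13:15–13:30, 14:15–15:30.
Windows ≥ 45 min: 14:15–15:30.

14:15–15:30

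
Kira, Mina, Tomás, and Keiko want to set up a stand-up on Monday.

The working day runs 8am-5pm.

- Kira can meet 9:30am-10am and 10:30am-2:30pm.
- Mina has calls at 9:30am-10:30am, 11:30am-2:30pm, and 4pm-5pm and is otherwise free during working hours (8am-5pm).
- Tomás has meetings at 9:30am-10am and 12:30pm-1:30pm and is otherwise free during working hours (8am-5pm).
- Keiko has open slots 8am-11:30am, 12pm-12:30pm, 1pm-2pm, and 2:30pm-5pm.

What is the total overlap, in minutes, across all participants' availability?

Mina free within 08:00–17:00: 08:00–09:30, 10:30–11:30, 14:30–16:00.
Tomás free within 08:00–17:00: 08:00–09:30, 10:00–12:30, 13:30–17:00.
Kira ∩ Mina: 10:30–11:30.
Kira ∩ Mina ∩ Tomás: 10:30–11:30.
Kira ∩ Mina ∩ Tomás ∩ Keiko: 10:30–11:30.
Total common minutes: 60.

60 minutes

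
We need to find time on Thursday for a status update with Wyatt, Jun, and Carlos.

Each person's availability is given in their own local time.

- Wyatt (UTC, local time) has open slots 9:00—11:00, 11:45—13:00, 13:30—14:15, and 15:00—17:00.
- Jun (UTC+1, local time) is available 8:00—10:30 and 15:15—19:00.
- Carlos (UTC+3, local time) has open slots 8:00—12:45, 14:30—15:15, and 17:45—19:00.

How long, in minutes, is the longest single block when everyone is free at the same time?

Wyatt → UTC: 09:00–11:00, 11:45–13:00, 13:30–14:15, 15:00–17:00.
Jun → UTC: 07:00–09:30, 14:15–18:00.
Carlos → UTC: 05:00–09:45, 11:30–12:15, 14:45–16:00.
Wyatt ∩ Jun: 09:00–09:30, 15:00–17:00.
Wyatt ∩ Jun ∩ Carlos: 09:00–09:30, 15:00–16:00.
Common window lengths: 30, 60 min; longest is 60.

60 minutes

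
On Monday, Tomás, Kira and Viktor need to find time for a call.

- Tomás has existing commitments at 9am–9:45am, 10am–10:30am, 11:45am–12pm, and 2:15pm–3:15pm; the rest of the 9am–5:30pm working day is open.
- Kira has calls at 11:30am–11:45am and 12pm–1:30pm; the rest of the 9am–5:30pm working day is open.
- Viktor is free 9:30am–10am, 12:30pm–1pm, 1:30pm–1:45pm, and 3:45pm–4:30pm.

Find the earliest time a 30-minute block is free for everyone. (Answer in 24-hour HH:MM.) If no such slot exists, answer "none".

15:45

Tomás free within 09:00–17:30: 09:45–10:00, 10:30–11:45, 12:00–14:15, 15:15–17:30.
Kira free within 09:00–17:30: 09:00–11:30, 11:45–12:00, 13:30–17:30.
Tomás ∩ Kira: 09:45–10:00, 10:30–11:30, 13:30–14:15, 15:15–17:30.
Tomás ∩ Kira ∩ Viktor: 09:45–10:00, 13:30–13:45, 15:45–16:30.
Windows ≥ 30 min: 15:45–16:30.
Earliest such window starts at 15:45.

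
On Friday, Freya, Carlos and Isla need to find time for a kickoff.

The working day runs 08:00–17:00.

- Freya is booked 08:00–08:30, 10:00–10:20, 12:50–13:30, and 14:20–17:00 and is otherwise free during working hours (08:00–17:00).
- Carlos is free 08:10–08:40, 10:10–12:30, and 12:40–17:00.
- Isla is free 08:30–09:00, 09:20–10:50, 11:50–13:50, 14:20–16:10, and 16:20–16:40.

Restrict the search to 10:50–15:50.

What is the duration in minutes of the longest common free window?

Freya free within 08:00–17:00: 08:30–10:00, 10:20–12:50, 13:30–14:20.
Freya ∩ Carlos: 08:30–08:40, 10:20–12:30, 12:40–12:50, 13:30–14:20.
Freya ∩ Carlos ∩ Isla: 08:30–08:40, 10:20–10:50, 11:50–12:30, 12:40–12:50, 13:30–13:50.
Restricted to 10:50–15:50: 11:50–12:30, 12:40–12:50, 13:30–13:50.
Common window lengths: 40, 10, 20 min; longest is 40.

40 minutes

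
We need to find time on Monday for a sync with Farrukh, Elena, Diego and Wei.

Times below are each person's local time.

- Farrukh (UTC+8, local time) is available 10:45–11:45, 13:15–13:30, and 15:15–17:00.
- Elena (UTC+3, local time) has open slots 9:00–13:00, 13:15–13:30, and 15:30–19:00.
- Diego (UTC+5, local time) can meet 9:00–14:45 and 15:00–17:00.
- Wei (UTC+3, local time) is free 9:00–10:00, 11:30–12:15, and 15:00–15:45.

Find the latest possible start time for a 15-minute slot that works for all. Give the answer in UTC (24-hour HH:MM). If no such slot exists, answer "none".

Farrukh → UTC: 02:45–03:45, 05:15–05:30, 07:15–09:00.
Elena → UTC: 06:00–10:00, 10:15–10:30, 12:30–16:00.
Diego → UTC: 04:00–09:45, 10:00–12:00.
Wei → UTC: 06:00–07:00, 08:30–09:15, 12:00–12:45.
Farrukh ∩ Elena: 07:15–09:00.
Farrukh ∩ Elena ∩ Diego: 07:15–09:00.
Farrukh ∩ Elena ∩ Diego ∩ Wei: 08:30–09:00.
Windows ≥ 15 min: 08:30–09:00.
Latest start in the last window 08:30–09:00 is 09:00 − 15 min = 08:45.

08:45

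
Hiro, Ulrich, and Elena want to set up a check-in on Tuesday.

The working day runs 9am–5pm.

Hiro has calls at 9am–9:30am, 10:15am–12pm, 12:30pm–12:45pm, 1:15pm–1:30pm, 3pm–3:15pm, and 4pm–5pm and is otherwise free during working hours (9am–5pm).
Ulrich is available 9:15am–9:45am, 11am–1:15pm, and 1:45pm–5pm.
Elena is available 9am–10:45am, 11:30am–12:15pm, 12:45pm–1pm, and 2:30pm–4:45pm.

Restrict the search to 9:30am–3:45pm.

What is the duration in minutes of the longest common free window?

Hiro free within 09:00–17:00: 09:30–10:15, 12:00–12:30, 12:45–13:15, 13:30–15:00, 15:15–16:00.
Hiro ∩ Ulrich: 09:30–09:45, 12:00–12:30, 12:45–13:15, 13:45–15:00, 15:15–16:00.
Hiro ∩ Ulrich ∩ Elena: 09:30–09:45, 12:00–12:15, 12:45–13:00, 14:30–15:00, 15:15–16:00.
Restricted to 09:30–15:45: 09:30–09:45, 12:00–12:15, 12:45–13:00, 14:30–15:00, 15:15–15:45.
Common window lengths: 15, 15, 15, 30, 30 min; longest is 30.

30 minutes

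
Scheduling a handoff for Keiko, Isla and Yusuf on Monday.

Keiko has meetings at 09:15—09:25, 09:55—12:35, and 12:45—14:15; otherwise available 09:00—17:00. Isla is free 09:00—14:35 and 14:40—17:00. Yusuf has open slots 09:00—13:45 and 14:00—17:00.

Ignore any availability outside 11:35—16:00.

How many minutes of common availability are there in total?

Keiko free within 09:00–17:00: 09:00–09:15, 09:25–09:55, 12:35–12:45, 14:15–17:00.
Keiko ∩ Isla: 09:00–09:15, 09:25–09:55, 12:35–12:45, 14:15–14:35, 14:40–17:00.
Keiko ∩ Isla ∩ Yusuf: 09:00–09:15, 09:25–09:55, 12:35–12:45, 14:15–14:35, 14:40–17:00.
Restricted to 11:35–16:00: 12:35–12:45, 14:15–14:35, 14:40–16:00.
Total common minutes: 10 + 20 + 80 = 110.

110 minutes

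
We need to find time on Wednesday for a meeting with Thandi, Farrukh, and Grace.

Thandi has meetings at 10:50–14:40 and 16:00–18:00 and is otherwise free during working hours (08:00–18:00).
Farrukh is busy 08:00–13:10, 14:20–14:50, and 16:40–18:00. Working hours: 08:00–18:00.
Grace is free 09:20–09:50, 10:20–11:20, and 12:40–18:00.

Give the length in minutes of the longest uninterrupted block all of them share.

70 minutes

Thandi free within 08:00–18:00: 08:00–10:50, 14:40–16:00.
Farrukh free within 08:00–18:00: 13:10–14:20, 14:50–16:40.
Thandi ∩ Farrukh: 14:50–16:00.
Thandi ∩ Farrukh ∩ Grace: 14:50–16:00.
Single common window of 70 minutes.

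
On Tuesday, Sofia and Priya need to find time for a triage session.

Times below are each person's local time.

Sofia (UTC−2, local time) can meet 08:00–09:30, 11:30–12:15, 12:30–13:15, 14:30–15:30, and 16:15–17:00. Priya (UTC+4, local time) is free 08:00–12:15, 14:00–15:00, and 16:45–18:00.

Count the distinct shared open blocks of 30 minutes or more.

2

Sofia → UTC: 10:00–11:30, 13:30–14:15, 14:30–15:15, 16:30–17:30, 18:15–19:00.
Priya → UTC: 04:00–08:15, 10:00–11:00, 12:45–14:00.
Sofia ∩ Priya: 10:00–11:00, 13:30–14:00.
Windows ≥ 30 min: 10:00–11:00, 13:30–14:00.
That's 2 windows.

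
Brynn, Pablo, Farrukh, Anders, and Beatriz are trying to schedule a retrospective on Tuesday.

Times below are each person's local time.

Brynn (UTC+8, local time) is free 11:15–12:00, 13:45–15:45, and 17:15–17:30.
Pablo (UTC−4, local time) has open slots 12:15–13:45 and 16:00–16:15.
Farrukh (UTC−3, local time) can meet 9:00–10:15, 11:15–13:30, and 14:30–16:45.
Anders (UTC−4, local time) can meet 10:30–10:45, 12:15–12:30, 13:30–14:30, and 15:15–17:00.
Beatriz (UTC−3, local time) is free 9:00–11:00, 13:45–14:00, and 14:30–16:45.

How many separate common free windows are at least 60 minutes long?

0

Brynn → UTC: 03:15–04:00, 05:45–07:45, 09:15–09:30.
Pablo → UTC: 16:15–17:45, 20:00–20:15.
Farrukh → UTC: 12:00–13:15, 14:15–16:30, 17:30–19:45.
Anders → UTC: 14:30–14:45, 16:15–16:30, 17:30–18:30, 19:15–21:00.
Beatriz → UTC: 12:00–14:00, 16:45–17:00, 17:30–19:45.
Brynn ∩ Pablo: (none).
Brynn ∩ Pablo ∩ Farrukh: (none).
Brynn ∩ Pablo ∩ Farrukh ∩ Anders: (none).
Brynn ∩ Pablo ∩ Farrukh ∩ Anders ∩ Beatriz: (none).
Windows ≥ 60 min: (none).
That's 0 windows.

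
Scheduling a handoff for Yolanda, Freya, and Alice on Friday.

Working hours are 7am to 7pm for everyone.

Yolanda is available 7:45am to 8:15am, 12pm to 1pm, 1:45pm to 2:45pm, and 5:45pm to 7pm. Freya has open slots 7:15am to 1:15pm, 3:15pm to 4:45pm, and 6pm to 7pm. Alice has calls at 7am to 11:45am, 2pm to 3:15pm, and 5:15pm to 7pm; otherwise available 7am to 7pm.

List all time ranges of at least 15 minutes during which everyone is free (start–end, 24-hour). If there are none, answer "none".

12:00–13:00

Alice free within 07:00–19:00: 11:45–14:00, 15:15–17:15.
Yolanda ∩ Freya: 07:45–08:15, 12:00–13:00, 18:00–19:00.
Yolanda ∩ Freya ∩ Alice: 12:00–13:00.
Windows ≥ 15 min: 12:00–13:00.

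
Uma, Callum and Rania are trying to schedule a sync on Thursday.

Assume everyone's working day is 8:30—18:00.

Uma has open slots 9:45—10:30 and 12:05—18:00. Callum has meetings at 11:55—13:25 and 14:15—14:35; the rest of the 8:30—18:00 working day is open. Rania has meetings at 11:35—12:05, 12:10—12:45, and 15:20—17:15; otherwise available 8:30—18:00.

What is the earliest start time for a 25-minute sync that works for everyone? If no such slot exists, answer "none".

Callum free within 08:30–18:00: 08:30–11:55, 13:25–14:15, 14:35–18:00.
Rania free within 08:30–18:00: 08:30–11:35, 12:05–12:10, 12:45–15:20, 17:15–18:00.
Uma ∩ Callum: 09:45–10:30, 13:25–14:15, 14:35–18:00.
Uma ∩ Callum ∩ Rania: 09:45–10:30, 13:25–14:15, 14:35–15:20, 17:15–18:00.
Windows ≥ 25 min: 09:45–10:30, 13:25–14:15, 14:35–15:20, 17:15–18:00.
Earliest such window starts at 09:45.

09:45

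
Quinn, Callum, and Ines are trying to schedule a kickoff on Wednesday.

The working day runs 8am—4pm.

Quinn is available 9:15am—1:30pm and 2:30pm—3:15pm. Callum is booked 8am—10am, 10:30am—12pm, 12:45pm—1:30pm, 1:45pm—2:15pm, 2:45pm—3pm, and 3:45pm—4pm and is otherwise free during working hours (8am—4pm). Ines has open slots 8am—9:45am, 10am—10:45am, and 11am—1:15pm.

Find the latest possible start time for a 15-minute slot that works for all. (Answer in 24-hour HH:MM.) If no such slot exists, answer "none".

12:30

Callum free within 08:00–16:00: 10:00–10:30, 12:00–12:45, 13:30–13:45, 14:15–14:45, 15:00–15:45.
Quinn ∩ Callum: 10:00–10:30, 12:00–12:45, 14:30–14:45, 15:00–15:15.
Quinn ∩ Callum ∩ Ines: 10:00–10:30, 12:00–12:45.
Windows ≥ 15 min: 10:00–10:30, 12:00–12:45.
Latest start in the last window 12:00–12:45 is 12:45 − 15 min = 12:30.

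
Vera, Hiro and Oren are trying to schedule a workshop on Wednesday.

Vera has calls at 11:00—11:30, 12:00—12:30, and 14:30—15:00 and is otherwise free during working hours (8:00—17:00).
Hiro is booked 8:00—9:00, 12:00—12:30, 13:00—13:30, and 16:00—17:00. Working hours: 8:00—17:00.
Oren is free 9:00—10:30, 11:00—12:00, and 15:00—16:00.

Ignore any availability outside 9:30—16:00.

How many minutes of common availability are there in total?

150 minutes

Vera free within 08:00–17:00: 08:00–11:00, 11:30–12:00, 12:30–14:30, 15:00–17:00.
Hiro free within 08:00–17:00: 09:00–12:00, 12:30–13:00, 13:30–16:00.
Vera ∩ Hiro: 09:00–11:00, 11:30–12:00, 12:30–13:00, 13:30–14:30, 15:00–16:00.
Vera ∩ Hiro ∩ Oren: 09:00–10:30, 11:30–12:00, 15:00–16:00.
Restricted to 09:30–16:00: 09:30–10:30, 11:30–12:00, 15:00–16:00.
Total common minutes: 60 + 30 + 60 = 150.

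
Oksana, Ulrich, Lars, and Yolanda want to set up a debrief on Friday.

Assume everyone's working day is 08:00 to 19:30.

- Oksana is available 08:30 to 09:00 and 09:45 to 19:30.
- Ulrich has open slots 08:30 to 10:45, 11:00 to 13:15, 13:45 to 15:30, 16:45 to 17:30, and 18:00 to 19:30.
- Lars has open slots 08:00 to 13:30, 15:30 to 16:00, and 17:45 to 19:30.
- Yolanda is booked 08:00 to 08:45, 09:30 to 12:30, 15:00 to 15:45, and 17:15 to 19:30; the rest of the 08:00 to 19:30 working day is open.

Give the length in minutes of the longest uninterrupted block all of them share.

45 minutes

Yolanda free within 08:00–19:30: 08:45–09:30, 12:30–15:00, 15:45–17:15.
Oksana ∩ Ulrich: 08:30–09:00, 09:45–10:45, 11:00–13:15, 13:45–15:30, 16:45–17:30, 18:00–19:30.
Oksana ∩ Ulrich ∩ Lars: 08:30–09:00, 09:45–10:45, 11:00–13:15, 18:00–19:30.
Oksana ∩ Ulrich ∩ Lars ∩ Yolanda: 08:45–09:00, 12:30–13:15.
Common window lengths: 15, 45 min; longest is 45.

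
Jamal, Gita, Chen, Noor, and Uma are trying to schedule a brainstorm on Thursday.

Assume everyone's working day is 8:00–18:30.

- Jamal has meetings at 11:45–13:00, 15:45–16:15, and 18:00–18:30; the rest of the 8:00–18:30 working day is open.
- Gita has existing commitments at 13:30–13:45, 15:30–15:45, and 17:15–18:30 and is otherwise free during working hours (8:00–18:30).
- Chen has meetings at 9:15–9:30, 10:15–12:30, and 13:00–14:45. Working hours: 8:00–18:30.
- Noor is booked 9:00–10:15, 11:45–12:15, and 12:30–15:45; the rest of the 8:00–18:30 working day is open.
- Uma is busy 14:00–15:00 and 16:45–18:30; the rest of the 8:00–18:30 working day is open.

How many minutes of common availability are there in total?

Jamal free within 08:00–18:30: 08:00–11:45, 13:00–15:45, 16:15–18:00.
Gita free within 08:00–18:30: 08:00–13:30, 13:45–15:30, 15:45–17:15.
Chen free within 08:00–18:30: 08:00–09:15, 09:30–10:15, 12:30–13:00, 14:45–18:30.
Noor free within 08:00–18:30: 08:00–09:00, 10:15–11:45, 12:15–12:30, 15:45–18:30.
Uma free within 08:00–18:30: 08:00–14:00, 15:00–16:45.
Jamal ∩ Gita: 08:00–11:45, 13:00–13:30, 13:45–15:30, 16:15–17:15.
Jamal ∩ Gita ∩ Chen: 08:00–09:15, 09:30–10:15, 14:45–15:30, 16:15–17:15.
Jamal ∩ Gita ∩ Chen ∩ Noor: 08:00–09:00, 16:15–17:15.
Jamal ∩ Gita ∩ Chen ∩ Noor ∩ Uma: 08:00–09:00, 16:15–16:45.
Total common minutes: 60 + 30 = 90.

90 minutes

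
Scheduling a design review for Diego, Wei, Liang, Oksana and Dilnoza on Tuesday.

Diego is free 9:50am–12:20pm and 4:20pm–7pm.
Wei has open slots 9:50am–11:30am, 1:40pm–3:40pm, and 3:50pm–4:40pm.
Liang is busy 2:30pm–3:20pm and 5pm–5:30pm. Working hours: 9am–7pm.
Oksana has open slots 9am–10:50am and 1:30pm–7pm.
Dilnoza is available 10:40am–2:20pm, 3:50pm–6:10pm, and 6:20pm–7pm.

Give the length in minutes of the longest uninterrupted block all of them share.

20 minutes

Liang free within 09:00–19:00: 09:00–14:30, 15:20–17:00, 17:30–19:00.
Diego ∩ Wei: 09:50–11:30, 16:20–16:40.
Diego ∩ Wei ∩ Liang: 09:50–11:30, 16:20–16:40.
Diego ∩ Wei ∩ Liang ∩ Oksana: 09:50–10:50, 16:20–16:40.
Diego ∩ Wei ∩ Liang ∩ Oksana ∩ Dilnoza: 10:40–10:50, 16:20–16:40.
Common window lengths: 10, 20 min; longest is 20.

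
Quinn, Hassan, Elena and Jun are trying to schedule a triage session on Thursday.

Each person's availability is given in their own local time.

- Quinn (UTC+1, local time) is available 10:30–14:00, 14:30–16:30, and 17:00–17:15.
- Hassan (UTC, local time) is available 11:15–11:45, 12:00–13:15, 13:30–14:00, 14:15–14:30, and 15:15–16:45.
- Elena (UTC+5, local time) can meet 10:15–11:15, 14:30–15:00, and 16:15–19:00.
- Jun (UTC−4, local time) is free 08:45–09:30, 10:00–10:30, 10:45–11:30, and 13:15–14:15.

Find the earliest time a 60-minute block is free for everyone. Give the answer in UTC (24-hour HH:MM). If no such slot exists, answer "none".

none

Quinn → UTC: 09:30–13:00, 13:30–15:30, 16:00–16:15.
Hassan → UTC: 11:15–11:45, 12:00–13:15, 13:30–14:00, 14:15–14:30, 15:15–16:45.
Elena → UTC: 05:15–06:15, 09:30–10:00, 11:15–14:00.
Jun → UTC: 12:45–13:30, 14:00–14:30, 14:45–15:30, 17:15–18:15.
Quinn ∩ Hassan: 11:15–11:45, 12:00–13:00, 13:30–14:00, 14:15–14:30, 15:15–15:30, 16:00–16:15.
Quinn ∩ Hassan ∩ Elena: 11:15–11:45, 12:00–13:00, 13:30–14:00.
Quinn ∩ Hassan ∩ Elena ∩ Jun: 12:45–13:00.
Windows ≥ 60 min: (none).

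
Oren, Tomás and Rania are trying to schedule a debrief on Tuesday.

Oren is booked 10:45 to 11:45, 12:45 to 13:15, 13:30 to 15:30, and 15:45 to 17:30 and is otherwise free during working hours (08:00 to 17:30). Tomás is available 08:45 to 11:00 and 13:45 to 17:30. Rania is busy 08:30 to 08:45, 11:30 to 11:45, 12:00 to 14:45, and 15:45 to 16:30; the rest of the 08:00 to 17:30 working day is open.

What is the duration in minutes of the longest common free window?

Oren free within 08:00–17:30: 08:00–10:45, 11:45–12:45, 13:15–13:30, 15:30–15:45.
Rania free within 08:00–17:30: 08:00–08:30, 08:45–11:30, 11:45–12:00, 14:45–15:45, 16:30–17:30.
Oren ∩ Tomás: 08:45–10:45, 15:30–15:45.
Oren ∩ Tomás ∩ Rania: 08:45–10:45, 15:30–15:45.
Common window lengths: 120, 15 min; longest is 120.

120 minutes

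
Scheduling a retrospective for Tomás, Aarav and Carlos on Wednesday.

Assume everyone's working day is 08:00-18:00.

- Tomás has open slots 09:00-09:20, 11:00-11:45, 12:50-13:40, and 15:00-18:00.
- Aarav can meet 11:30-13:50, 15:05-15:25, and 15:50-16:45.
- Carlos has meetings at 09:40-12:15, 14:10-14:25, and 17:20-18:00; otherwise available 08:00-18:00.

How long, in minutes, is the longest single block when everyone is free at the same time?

Carlos free within 08:00–18:00: 08:00–09:40, 12:15–14:10, 14:25–17:20.
Tomás ∩ Aarav: 11:30–11:45, 12:50–13:40, 15:05–15:25, 15:50–16:45.
Tomás ∩ Aarav ∩ Carlos: 12:50–13:40, 15:05–15:25, 15:50–16:45.
Common window lengths: 50, 20, 55 min; longest is 55.

55 minutes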